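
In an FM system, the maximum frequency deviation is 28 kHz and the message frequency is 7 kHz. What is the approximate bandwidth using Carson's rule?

Carson's rule: BW = 2*(delta_f + f_m)
= 2*(28 + 7) kHz = 70 kHz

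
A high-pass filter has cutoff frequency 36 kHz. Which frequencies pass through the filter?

A high-pass filter passes all frequencies above the cutoff frequency 36 kHz and attenuates lower frequencies.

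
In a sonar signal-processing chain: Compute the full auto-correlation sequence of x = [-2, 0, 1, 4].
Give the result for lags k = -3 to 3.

r_xx[k] = sum_m x[m]*x[m+k], indexed from 0, for k = -3 to 3:
  r_xx[-3] = x[3]*x[0] = -8
  r_xx[-2] = x[2]*x[0] + x[3]*x[1] = -2
  r_xx[-1] = x[1]*x[0] + x[2]*x[1] + x[3]*x[2] = 4
  r_xx[0] = x[0]*x[0] + x[1]*x[1] + x[2]*x[2] + x[3]*x[3] = 21
  r_xx[1] = x[0]*x[1] + x[1]*x[2] + x[2]*x[3] = 4
  r_xx[2] = x[0]*x[2] + x[1]*x[3] = -2
  r_xx[3] = x[0]*x[3] = -8
r_xx = [-8, -2, 4, 21, 4, -2, -8]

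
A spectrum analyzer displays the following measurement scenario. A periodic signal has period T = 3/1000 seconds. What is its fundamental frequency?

The fundamental frequency is the reciprocal of the period.
f = 1/T = 1/(3/1000) = 1000/3 Hz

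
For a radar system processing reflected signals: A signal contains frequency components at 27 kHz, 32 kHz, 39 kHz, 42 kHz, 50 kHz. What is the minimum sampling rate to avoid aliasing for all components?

The highest frequency component is f_max = 50 kHz.
Nyquist rate = 2 * f_max = 2 * 50 kHz = 100 kHz.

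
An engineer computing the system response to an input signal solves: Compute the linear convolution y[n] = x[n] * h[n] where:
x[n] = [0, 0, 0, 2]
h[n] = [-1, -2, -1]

y[n] = sum_k x[k]*h[n-k]. Output length = len(x) + len(h) - 1 = 4 + 3 - 1 = 6.
y[0] = 0*-1 = 0
y[1] = 0*-1 + 0*-2 = 0
y[2] = 0*-1 + 0*-2 + 0*-1 = 0
y[3] = 2*-1 + 0*-2 + 0*-1 = -2
y[4] = 2*-2 + 0*-1 = -4
y[5] = 2*-1 = -2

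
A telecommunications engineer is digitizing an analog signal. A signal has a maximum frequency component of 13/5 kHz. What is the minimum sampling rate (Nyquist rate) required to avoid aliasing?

By the Nyquist-Shannon sampling theorem,
the minimum sampling rate (Nyquist rate) must be at least 2 * f_max.
Nyquist rate = 2 * 13/5 kHz = 26/5 kHz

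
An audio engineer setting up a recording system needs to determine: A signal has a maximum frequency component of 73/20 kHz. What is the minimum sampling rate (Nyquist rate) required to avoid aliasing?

By the Nyquist-Shannon sampling theorem,
the minimum sampling rate (Nyquist rate) must be at least 2 * f_max.
Nyquist rate = 2 * 73/20 kHz = 73/10 kHz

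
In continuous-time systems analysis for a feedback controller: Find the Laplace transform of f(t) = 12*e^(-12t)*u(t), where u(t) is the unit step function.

Standard Laplace transform pair:
e^(-at)*u(t) <-> 1/(s+a)
With a = 12: L{12*e^(-12t)*u(t)} = 12/(s+12), ROC: Re(s) > -12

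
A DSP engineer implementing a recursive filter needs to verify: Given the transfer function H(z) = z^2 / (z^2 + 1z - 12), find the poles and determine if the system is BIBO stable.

Poles are roots of the denominator: z^2 + 1z - 12 = 0.
Quadratic formula: z = [-(1) +/- sqrt((1)^2 - 4*(-12))] / 2
Discriminant = 1 + 48 = 49; sqrt = 7.
z = (-1 +/- 7) / 2 => z = 3 or z = -4.
|p1| = 4, |p2| = 3.
For BIBO stability, all poles must lie inside the unit circle (|p| < 1).
System is UNSTABLE since at least one |p| >= 1.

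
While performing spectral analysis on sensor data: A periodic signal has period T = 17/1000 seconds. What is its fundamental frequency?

The fundamental frequency is the reciprocal of the period.
f = 1/T = 1/(17/1000) = 1000/17 Hz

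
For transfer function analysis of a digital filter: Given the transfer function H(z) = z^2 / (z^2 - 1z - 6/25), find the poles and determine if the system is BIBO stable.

Poles are roots of the denominator: z^2 - 1z - 6/25 = 0.
Quadratic formula: z = [-(-1) +/- sqrt((-1)^2 - 4*(-6/25))] / 2
Discriminant = 1 + 24/25 = 49/25; sqrt = 7/5.
z = (1 +/- 7/5) / 2 => z = 6/5 or z = -1/5.
|p1| = 6/5, |p2| = 1/5.
For BIBO stability, all poles must lie inside the unit circle (|p| < 1).
System is UNSTABLE since at least one |p| >= 1.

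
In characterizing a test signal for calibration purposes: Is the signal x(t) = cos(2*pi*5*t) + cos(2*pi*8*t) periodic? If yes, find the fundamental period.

f1 = 5 Hz, f2 = 8 Hz
Period T1 = 1/5, T2 = 1/8
Ratio T1/T2 = 8/5, which is rational.
The signal is periodic with fundamental period T = 1/GCD(5,8) = 1 s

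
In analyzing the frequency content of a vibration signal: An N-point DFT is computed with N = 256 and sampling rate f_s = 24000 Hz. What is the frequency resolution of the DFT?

DFT frequency resolution = f_s / N
= 24000 / 256 = 375/4 Hz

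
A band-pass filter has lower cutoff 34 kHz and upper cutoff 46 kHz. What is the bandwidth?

Bandwidth = f_high - f_low
= 46 kHz - 34 kHz = 12 kHz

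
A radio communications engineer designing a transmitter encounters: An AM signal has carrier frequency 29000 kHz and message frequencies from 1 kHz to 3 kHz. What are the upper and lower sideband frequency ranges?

Upper sideband (USB) = fc + [fm_low, fm_high] = 29000 + [1, 3] = [29001, 29003] kHz
Lower sideband (LSB) = fc - [fm_high, fm_low] = 29000 - [3, 1] = [28997, 28999] kHz
Total occupied spectrum: 28997 kHz to 29003 kHz (plus carrier at 29000 kHz)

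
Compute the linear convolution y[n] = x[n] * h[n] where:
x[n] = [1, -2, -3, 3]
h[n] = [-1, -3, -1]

y[n] = sum_k x[k]*h[n-k]. Output length = len(x) + len(h) - 1 = 4 + 3 - 1 = 6.
y[0] = 1*-1 = -1
y[1] = -2*-1 + 1*-3 = -1
y[2] = -3*-1 + -2*-3 + 1*-1 = 8
y[3] = 3*-1 + -3*-3 + -2*-1 = 8
y[4] = 3*-3 + -3*-1 = -6
y[5] = 3*-1 = -3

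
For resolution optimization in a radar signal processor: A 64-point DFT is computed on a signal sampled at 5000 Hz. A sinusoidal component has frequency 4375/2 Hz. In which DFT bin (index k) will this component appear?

DFT frequency resolution = f_s/N = 5000/64 = 625/8 Hz
Bin index k = f_signal / resolution = 4375/2 / 625/8 = 28
The signal frequency 4375/2 Hz falls in DFT bin k = 28.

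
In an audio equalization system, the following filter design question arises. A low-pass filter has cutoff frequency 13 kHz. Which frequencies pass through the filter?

A low-pass filter passes all frequencies below the cutoff frequency 13 kHz and attenuates higher frequencies.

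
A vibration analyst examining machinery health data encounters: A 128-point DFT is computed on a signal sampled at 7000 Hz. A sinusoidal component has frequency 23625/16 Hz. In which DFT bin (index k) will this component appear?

DFT frequency resolution = f_s/N = 7000/128 = 875/16 Hz
Bin index k = f_signal / resolution = 23625/16 / 875/16 = 27
The signal frequency 23625/16 Hz falls in DFT bin k = 27.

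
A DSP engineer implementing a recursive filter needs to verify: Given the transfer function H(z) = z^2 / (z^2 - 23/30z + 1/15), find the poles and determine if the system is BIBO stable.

Poles are roots of the denominator: z^2 - 23/30z + 1/15 = 0.
Quadratic formula: z = [-(-23/30) +/- sqrt((-23/30)^2 - 4*(1/15))] / 2
Discriminant = 529/900 - 4/15 = 289/900; sqrt = 17/30.
z = (23/30 +/- 17/30) / 2 => z = 2/3 or z = 1/10.
|p1| = 1/10, |p2| = 2/3.
For BIBO stability, all poles must lie inside the unit circle (|p| < 1).
System is STABLE since both |p| < 1.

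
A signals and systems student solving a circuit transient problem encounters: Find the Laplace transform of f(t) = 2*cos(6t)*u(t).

Standard pair: cos(wt)*u(t) <-> s/(s^2+w^2)
With w = 6: L{2*cos(6t)*u(t)} = 2s/(s^2+36)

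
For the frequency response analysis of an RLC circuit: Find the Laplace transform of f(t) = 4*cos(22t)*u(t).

Standard pair: cos(wt)*u(t) <-> s/(s^2+w^2)
With w = 22: L{4*cos(22t)*u(t)} = 4s/(s^2+484)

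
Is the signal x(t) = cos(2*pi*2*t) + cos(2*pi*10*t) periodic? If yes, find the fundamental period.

f1 = 2 Hz, f2 = 10 Hz
Period T1 = 1/2, T2 = 1/10
Ratio T1/T2 = 10/2, which is rational.
The signal is periodic with fundamental period T = 1/GCD(2,10) = 1/2 s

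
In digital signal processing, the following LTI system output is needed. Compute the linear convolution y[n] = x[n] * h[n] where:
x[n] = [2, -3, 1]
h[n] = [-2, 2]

y[n] = sum_k x[k]*h[n-k]. Output length = len(x) + len(h) - 1 = 3 + 2 - 1 = 4.
y[0] = 2*-2 = -4
y[1] = -3*-2 + 2*2 = 10
y[2] = 1*-2 + -3*2 = -8
y[3] = 1*2 = 2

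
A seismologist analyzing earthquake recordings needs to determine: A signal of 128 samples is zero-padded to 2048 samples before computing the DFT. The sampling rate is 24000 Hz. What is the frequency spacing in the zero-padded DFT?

Original DFT: N = 128, resolution = f_s/N = 24000/128 = 375/2 Hz
Zero-padded DFT: N = 2048, resolution = f_s/N = 24000/2048 = 375/32 Hz
Zero-padding interpolates the spectrum (finer frequency grid)
but does NOT improve the true spectral resolution (ability to resolve close frequencies).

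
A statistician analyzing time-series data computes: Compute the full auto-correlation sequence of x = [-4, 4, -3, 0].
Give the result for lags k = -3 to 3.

r_xx[k] = sum_m x[m]*x[m+k], indexed from 0, for k = -3 to 3:
  r_xx[-3] = x[3]*x[0] = 0
  r_xx[-2] = x[2]*x[0] + x[3]*x[1] = 12
  r_xx[-1] = x[1]*x[0] + x[2]*x[1] + x[3]*x[2] = -28
  r_xx[0] = x[0]*x[0] + x[1]*x[1] + x[2]*x[2] + x[3]*x[3] = 41
  r_xx[1] = x[0]*x[1] + x[1]*x[2] + x[2]*x[3] = -28
  r_xx[2] = x[0]*x[2] + x[1]*x[3] = 12
  r_xx[3] = x[0]*x[3] = 0
r_xx = [0, 12, -28, 41, -28, 12, 0]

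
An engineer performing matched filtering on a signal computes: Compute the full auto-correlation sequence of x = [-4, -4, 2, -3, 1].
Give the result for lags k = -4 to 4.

r_xx[k] = sum_m x[m]*x[m+k], indexed from 0, for k = -4 to 4:
  r_xx[-4] = x[4]*x[0] = -4
  r_xx[-3] = x[3]*x[0] + x[4]*x[1] = 8
  r_xx[-2] = x[2]*x[0] + x[3]*x[1] + x[4]*x[2] = 6
  r_xx[-1] = x[1]*x[0] + x[2]*x[1] + x[3]*x[2] + x[4]*x[3] = -1
  r_xx[0] = x[0]*x[0] + x[1]*x[1] + x[2]*x[2] + x[3]*x[3] + x[4]*x[4] = 46
  r_xx[1] = x[0]*x[1] + x[1]*x[2] + x[2]*x[3] + x[3]*x[4] = -1
  r_xx[2] = x[0]*x[2] + x[1]*x[3] + x[2]*x[4] = 6
  r_xx[3] = x[0]*x[3] + x[1]*x[4] = 8
  r_xx[4] = x[0]*x[4] = -4
r_xx = [-4, 8, 6, -1, 46, -1, 6, 8, -4]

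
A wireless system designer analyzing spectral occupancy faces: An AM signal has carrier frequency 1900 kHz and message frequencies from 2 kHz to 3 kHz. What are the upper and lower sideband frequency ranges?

Upper sideband (USB) = fc + [fm_low, fm_high] = 1900 + [2, 3] = [1902, 1903] kHz
Lower sideband (LSB) = fc - [fm_high, fm_low] = 1900 - [3, 2] = [1897, 1898] kHz
Total occupied spectrum: 1897 kHz to 1903 kHz (plus carrier at 1900 kHz)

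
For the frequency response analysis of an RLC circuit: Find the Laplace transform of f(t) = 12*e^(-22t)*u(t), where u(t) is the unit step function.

Standard Laplace transform pair:
e^(-at)*u(t) <-> 1/(s+a)
With a = 22: L{12*e^(-22t)*u(t)} = 12/(s+22), ROC: Re(s) > -22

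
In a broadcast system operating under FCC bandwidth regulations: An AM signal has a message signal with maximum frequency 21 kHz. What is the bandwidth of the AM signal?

In AM (double-sideband), the bandwidth is twice the message frequency.
BW = 2 * f_m = 2 * 21 kHz = 42 kHz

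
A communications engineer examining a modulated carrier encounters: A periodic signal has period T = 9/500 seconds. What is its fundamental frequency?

The fundamental frequency is the reciprocal of the period.
f = 1/T = 1/(9/500) = 500/9 Hz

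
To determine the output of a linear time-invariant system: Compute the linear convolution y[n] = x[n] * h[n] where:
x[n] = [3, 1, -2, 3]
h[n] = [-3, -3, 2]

y[n] = sum_k x[k]*h[n-k]. Output length = len(x) + len(h) - 1 = 4 + 3 - 1 = 6.
y[0] = 3*-3 = -9
y[1] = 1*-3 + 3*-3 = -12
y[2] = -2*-3 + 1*-3 + 3*2 = 9
y[3] = 3*-3 + -2*-3 + 1*2 = -1
y[4] = 3*-3 + -2*2 = -13
y[5] = 3*2 = 6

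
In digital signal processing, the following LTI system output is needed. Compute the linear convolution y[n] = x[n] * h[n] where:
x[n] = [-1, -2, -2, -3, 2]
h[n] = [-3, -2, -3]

y[n] = sum_k x[k]*h[n-k]. Output length = len(x) + len(h) - 1 = 5 + 3 - 1 = 7.
y[0] = -1*-3 = 3
y[1] = -2*-3 + -1*-2 = 8
y[2] = -2*-3 + -2*-2 + -1*-3 = 13
y[3] = -3*-3 + -2*-2 + -2*-3 = 19
y[4] = 2*-3 + -3*-2 + -2*-3 = 6
y[5] = 2*-2 + -3*-3 = 5
y[6] = 2*-3 = -6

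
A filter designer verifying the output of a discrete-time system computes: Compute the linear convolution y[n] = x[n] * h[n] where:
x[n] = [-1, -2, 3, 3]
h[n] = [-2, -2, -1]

y[n] = sum_k x[k]*h[n-k]. Output length = len(x) + len(h) - 1 = 4 + 3 - 1 = 6.
y[0] = -1*-2 = 2
y[1] = -2*-2 + -1*-2 = 6
y[2] = 3*-2 + -2*-2 + -1*-1 = -1
y[3] = 3*-2 + 3*-2 + -2*-1 = -10
y[4] = 3*-2 + 3*-1 = -9
y[5] = 3*-1 = -3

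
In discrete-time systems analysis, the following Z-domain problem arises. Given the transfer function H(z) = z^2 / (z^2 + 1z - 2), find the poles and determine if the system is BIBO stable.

Poles are roots of the denominator: z^2 + 1z - 2 = 0.
Quadratic formula: z = [-(1) +/- sqrt((1)^2 - 4*(-2))] / 2
Discriminant = 1 + 8 = 9; sqrt = 3.
z = (-1 +/- 3) / 2 => z = 1 or z = -2.
|p1| = 1, |p2| = 2.
For BIBO stability, all poles must lie inside the unit circle (|p| < 1).
System is UNSTABLE since at least one |p| >= 1.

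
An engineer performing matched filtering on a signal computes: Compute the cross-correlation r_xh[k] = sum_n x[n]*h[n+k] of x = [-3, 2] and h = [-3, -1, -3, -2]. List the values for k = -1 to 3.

Both sequences indexed from 0 and zero outside their support.
Lags with overlap: k = -1 to 3.
  r_xh[-1] = x[1]*h[0] = -6
  r_xh[0] = x[0]*h[0] + x[1]*h[1] = 7
  r_xh[1] = x[0]*h[1] + x[1]*h[2] = -3
  r_xh[2] = x[0]*h[2] + x[1]*h[3] = 5
  r_xh[3] = x[0]*h[3] = 6
r_xh = [-6, 7, -3, 5, 6] (for k = -1, ..., 3)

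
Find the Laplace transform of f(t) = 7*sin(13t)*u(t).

Standard pair: sin(wt)*u(t) <-> w/(s^2+w^2)
With w = 13: L{7*sin(13t)*u(t)} = 91/(s^2+169)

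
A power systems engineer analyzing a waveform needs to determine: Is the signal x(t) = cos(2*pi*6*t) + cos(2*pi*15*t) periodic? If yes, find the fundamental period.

f1 = 6 Hz, f2 = 15 Hz
Period T1 = 1/6, T2 = 1/15
Ratio T1/T2 = 15/6, which is rational.
The signal is periodic with fundamental period T = 1/GCD(6,15) = 1/3 s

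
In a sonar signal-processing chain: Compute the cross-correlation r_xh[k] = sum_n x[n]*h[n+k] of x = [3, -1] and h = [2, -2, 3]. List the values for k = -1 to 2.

Both sequences indexed from 0 and zero outside their support.
Lags with overlap: k = -1 to 2.
  r_xh[-1] = x[1]*h[0] = -2
  r_xh[0] = x[0]*h[0] + x[1]*h[1] = 8
  r_xh[1] = x[0]*h[1] + x[1]*h[2] = -9
  r_xh[2] = x[0]*h[2] = 9
r_xh = [-2, 8, -9, 9] (for k = -1, ..., 2)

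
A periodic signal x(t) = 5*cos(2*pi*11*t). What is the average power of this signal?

Average power of A*cos(wt) is A^2/2.
P = 5^2 / 2 = 25/2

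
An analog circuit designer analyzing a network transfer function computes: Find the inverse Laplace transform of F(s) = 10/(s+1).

Standard pair: k/(s+a) <-> k*e^(-at)*u(t)
With k=10, a=1: f(t) = 10*e^(-t)*u(t)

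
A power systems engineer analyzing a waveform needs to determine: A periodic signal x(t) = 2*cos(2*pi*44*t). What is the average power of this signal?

Average power of A*cos(wt) is A^2/2.
P = 2^2 / 2 = 4/2 = 2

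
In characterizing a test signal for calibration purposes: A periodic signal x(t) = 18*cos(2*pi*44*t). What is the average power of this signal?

Average power of A*cos(wt) is A^2/2.
P = 18^2 / 2 = 324/2 = 162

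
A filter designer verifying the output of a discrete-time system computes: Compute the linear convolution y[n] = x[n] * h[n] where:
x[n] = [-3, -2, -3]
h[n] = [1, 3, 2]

y[n] = sum_k x[k]*h[n-k]. Output length = len(x) + len(h) - 1 = 3 + 3 - 1 = 5.
y[0] = -3*1 = -3
y[1] = -2*1 + -3*3 = -11
y[2] = -3*1 + -2*3 + -3*2 = -15
y[3] = -3*3 + -2*2 = -13
y[4] = -3*2 = -6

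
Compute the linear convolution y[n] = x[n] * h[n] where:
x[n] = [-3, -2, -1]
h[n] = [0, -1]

y[n] = sum_k x[k]*h[n-k]. Output length = len(x) + len(h) - 1 = 3 + 2 - 1 = 4.
y[0] = -3*0 = 0
y[1] = -2*0 + -3*-1 = 3
y[2] = -1*0 + -2*-1 = 2
y[3] = -1*-1 = 1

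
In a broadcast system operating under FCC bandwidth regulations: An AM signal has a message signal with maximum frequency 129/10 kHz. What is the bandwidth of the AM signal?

In AM (double-sideband), the bandwidth is twice the message frequency.
BW = 2 * f_m = 2 * 129/10 kHz = 129/5 kHz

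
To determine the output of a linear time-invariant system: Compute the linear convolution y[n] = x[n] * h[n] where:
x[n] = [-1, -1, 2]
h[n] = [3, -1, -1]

y[n] = sum_k x[k]*h[n-k]. Output length = len(x) + len(h) - 1 = 3 + 3 - 1 = 5.
y[0] = -1*3 = -3
y[1] = -1*3 + -1*-1 = -2
y[2] = 2*3 + -1*-1 + -1*-1 = 8
y[3] = 2*-1 + -1*-1 = -1
y[4] = 2*-1 = -2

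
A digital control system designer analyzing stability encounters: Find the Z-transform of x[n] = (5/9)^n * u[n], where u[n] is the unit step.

The Z-transform of a^n * u[n] is z/(z-a) for |z| > |a|.
Here a = 5/9, so X(z) = z/(z - (5/9)) = 9z/(9z - 5)
ROC: |z| > 5/9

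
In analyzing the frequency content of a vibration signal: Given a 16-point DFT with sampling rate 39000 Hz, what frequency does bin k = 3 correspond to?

The frequency of DFT bin k is: f_k = k * f_s / N
f_3 = 3 * 39000 / 16 = 14625/2 Hz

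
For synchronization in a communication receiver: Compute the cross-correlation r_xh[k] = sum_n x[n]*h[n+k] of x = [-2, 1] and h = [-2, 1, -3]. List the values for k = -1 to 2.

Both sequences indexed from 0 and zero outside their support.
Lags with overlap: k = -1 to 2.
  r_xh[-1] = x[1]*h[0] = -2
  r_xh[0] = x[0]*h[0] + x[1]*h[1] = 5
  r_xh[1] = x[0]*h[1] + x[1]*h[2] = -5
  r_xh[2] = x[0]*h[2] = 6
r_xh = [-2, 5, -5, 6] (for k = -1, ..., 2)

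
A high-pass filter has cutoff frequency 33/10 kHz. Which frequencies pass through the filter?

A high-pass filter passes all frequencies above the cutoff frequency 33/10 kHz and attenuates lower frequencies.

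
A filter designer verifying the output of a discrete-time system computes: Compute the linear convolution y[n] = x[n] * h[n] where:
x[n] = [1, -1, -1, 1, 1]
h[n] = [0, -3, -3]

y[n] = sum_k x[k]*h[n-k]. Output length = len(x) + len(h) - 1 = 5 + 3 - 1 = 7.
y[0] = 1*0 = 0
y[1] = -1*0 + 1*-3 = -3
y[2] = -1*0 + -1*-3 + 1*-3 = 0
y[3] = 1*0 + -1*-3 + -1*-3 = 6
y[4] = 1*0 + 1*-3 + -1*-3 = 0
y[5] = 1*-3 + 1*-3 = -6
y[6] = 1*-3 = -3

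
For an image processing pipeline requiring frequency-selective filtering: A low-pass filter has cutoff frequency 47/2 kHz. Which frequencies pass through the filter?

A low-pass filter passes all frequencies below the cutoff frequency 47/2 kHz and attenuates higher frequencies.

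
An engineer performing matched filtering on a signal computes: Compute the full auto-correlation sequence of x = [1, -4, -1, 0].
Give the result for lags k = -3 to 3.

r_xx[k] = sum_m x[m]*x[m+k], indexed from 0, for k = -3 to 3:
  r_xx[-3] = x[3]*x[0] = 0
  r_xx[-2] = x[2]*x[0] + x[3]*x[1] = -1
  r_xx[-1] = x[1]*x[0] + x[2]*x[1] + x[3]*x[2] = 0
  r_xx[0] = x[0]*x[0] + x[1]*x[1] + x[2]*x[2] + x[3]*x[3] = 18
  r_xx[1] = x[0]*x[1] + x[1]*x[2] + x[2]*x[3] = 0
  r_xx[2] = x[0]*x[2] + x[1]*x[3] = -1
  r_xx[3] = x[0]*x[3] = 0
r_xx = [0, -1, 0, 18, 0, -1, 0]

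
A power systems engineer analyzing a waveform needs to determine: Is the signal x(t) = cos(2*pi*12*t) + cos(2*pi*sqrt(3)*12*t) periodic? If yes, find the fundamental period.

f1 = 12 Hz, f2 = 12*sqrt(3) Hz
Ratio f2/f1 = sqrt(3), which is irrational.
Since the frequency ratio is irrational, no common period exists.
The signal is not periodic.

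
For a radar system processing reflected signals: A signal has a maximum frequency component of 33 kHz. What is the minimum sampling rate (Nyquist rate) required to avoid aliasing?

By the Nyquist-Shannon sampling theorem,
the minimum sampling rate (Nyquist rate) must be at least 2 * f_max.
Nyquist rate = 2 * 33 kHz = 66 kHz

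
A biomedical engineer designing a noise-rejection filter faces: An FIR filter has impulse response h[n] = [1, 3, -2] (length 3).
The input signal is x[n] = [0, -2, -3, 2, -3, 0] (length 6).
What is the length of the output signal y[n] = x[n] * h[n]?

For linear convolution, the output length is:
len(y) = len(x) + len(h) - 1 = 6 + 3 - 1 = 8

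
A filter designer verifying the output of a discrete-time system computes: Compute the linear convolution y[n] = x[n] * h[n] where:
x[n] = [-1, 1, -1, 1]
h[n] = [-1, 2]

y[n] = sum_k x[k]*h[n-k]. Output length = len(x) + len(h) - 1 = 4 + 2 - 1 = 5.
y[0] = -1*-1 = 1
y[1] = 1*-1 + -1*2 = -3
y[2] = -1*-1 + 1*2 = 3
y[3] = 1*-1 + -1*2 = -3
y[4] = 1*2 = 2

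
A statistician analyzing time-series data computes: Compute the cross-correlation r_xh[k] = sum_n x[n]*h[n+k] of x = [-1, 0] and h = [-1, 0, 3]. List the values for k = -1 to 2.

Both sequences indexed from 0 and zero outside their support.
Lags with overlap: k = -1 to 2.
  r_xh[-1] = x[1]*h[0] = 0
  r_xh[0] = x[0]*h[0] + x[1]*h[1] = 1
  r_xh[1] = x[0]*h[1] + x[1]*h[2] = 0
  r_xh[2] = x[0]*h[2] = -3
r_xh = [0, 1, 0, -3] (for k = -1, ..., 2)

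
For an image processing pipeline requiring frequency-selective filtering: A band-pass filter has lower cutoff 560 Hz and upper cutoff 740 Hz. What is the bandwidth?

Bandwidth = f_high - f_low
= 740 Hz - 560 Hz = 180 Hz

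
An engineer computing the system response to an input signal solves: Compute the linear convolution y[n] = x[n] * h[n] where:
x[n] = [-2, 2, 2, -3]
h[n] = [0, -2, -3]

y[n] = sum_k x[k]*h[n-k]. Output length = len(x) + len(h) - 1 = 4 + 3 - 1 = 6.
y[0] = -2*0 = 0
y[1] = 2*0 + -2*-2 = 4
y[2] = 2*0 + 2*-2 + -2*-3 = 2
y[3] = -3*0 + 2*-2 + 2*-3 = -10
y[4] = -3*-2 + 2*-3 = 0
y[5] = -3*-3 = 9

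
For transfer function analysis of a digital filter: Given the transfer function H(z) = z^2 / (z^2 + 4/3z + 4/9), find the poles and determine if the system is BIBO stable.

Poles are roots of the denominator: z^2 + 4/3z + 4/9 = 0.
Quadratic formula: z = [-(4/3) +/- sqrt((4/3)^2 - 4*(4/9))] / 2
Discriminant = 16/9 - 16/9 = 0; sqrt = 0.
z = (-4/3 +/- 0) / 2 = -2/3 (repeated root).
|p1| = 2/3, |p2| = 2/3.
For BIBO stability, all poles must lie inside the unit circle (|p| < 1).
System is STABLE since both |p| < 1.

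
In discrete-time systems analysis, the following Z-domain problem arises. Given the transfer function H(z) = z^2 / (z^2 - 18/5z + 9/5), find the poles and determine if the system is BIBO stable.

Poles are roots of the denominator: z^2 - 18/5z + 9/5 = 0.
Quadratic formula: z = [-(-18/5) +/- sqrt((-18/5)^2 - 4*(9/5))] / 2
Discriminant = 324/25 - 36/5 = 144/25; sqrt = 12/5.
z = (18/5 +/- 12/5) / 2 => z = 3 or z = 3/5.
|p1| = 3, |p2| = 3/5.
For BIBO stability, all poles must lie inside the unit circle (|p| < 1).
System is UNSTABLE since at least one |p| >= 1.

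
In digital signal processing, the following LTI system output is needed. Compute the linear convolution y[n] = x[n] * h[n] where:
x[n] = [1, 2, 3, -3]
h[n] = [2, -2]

y[n] = sum_k x[k]*h[n-k]. Output length = len(x) + len(h) - 1 = 4 + 2 - 1 = 5.
y[0] = 1*2 = 2
y[1] = 2*2 + 1*-2 = 2
y[2] = 3*2 + 2*-2 = 2
y[3] = -3*2 + 3*-2 = -12
y[4] = -3*-2 = 6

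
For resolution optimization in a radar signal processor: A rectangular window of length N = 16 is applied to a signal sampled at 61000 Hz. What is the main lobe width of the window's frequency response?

For a rectangular window of length N,
the main lobe width in frequency is 2*f_s/N.
= 2*61000/16 = 7625 Hz
This determines the minimum frequency separation for resolving two sinusoids.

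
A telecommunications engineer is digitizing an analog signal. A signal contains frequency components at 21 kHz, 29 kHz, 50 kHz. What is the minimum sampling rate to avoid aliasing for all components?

The highest frequency component is f_max = 50 kHz.
Nyquist rate = 2 * f_max = 2 * 50 kHz = 100 kHz.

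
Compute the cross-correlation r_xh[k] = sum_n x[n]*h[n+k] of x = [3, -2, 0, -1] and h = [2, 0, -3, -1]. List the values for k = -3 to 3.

Both sequences indexed from 0 and zero outside their support.
Lags with overlap: k = -3 to 3.
  r_xh[-3] = x[3]*h[0] = -2
  r_xh[-2] = x[2]*h[0] + x[3]*h[1] = 0
  r_xh[-1] = x[1]*h[0] + x[2]*h[1] + x[3]*h[2] = -1
  r_xh[0] = x[0]*h[0] + x[1]*h[1] + x[2]*h[2] + x[3]*h[3] = 7
  r_xh[1] = x[0]*h[1] + x[1]*h[2] + x[2]*h[3] = 6
  r_xh[2] = x[0]*h[2] + x[1]*h[3] = -7
  r_xh[3] = x[0]*h[3] = -3
r_xh = [-2, 0, -1, 7, 6, -7, -3] (for k = -3, ..., 3)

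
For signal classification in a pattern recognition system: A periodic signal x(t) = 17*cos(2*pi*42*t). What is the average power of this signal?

Average power of A*cos(wt) is A^2/2.
P = 17^2 / 2 = 289/2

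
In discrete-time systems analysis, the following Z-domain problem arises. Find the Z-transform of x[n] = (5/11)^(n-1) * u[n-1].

Time-shifting property: if X(z) = Z{x[n]}, then Z{x[n-d]} = z^(-d) * X(z)
X(z) = z/(z - 5/11) for x[n] = (5/11)^n * u[n]
Z{x[n-1]} = z^(-1) * z/(z - 5/11) = 1/(z - 5/11)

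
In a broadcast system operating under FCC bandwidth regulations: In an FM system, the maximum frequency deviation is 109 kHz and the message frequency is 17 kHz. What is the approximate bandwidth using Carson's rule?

Carson's rule: BW = 2*(delta_f + f_m)
= 2*(109 + 17) kHz = 252 kHz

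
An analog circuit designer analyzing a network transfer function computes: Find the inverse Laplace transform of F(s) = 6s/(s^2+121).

Standard pair: s/(s^2+w^2) <-> cos(wt)*u(t)
With k=6, w=11: f(t) = 6*cos(11t)*u(t)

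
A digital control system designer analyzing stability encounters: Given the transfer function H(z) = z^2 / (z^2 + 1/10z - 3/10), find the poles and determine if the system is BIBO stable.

Poles are roots of the denominator: z^2 + 1/10z - 3/10 = 0.
Quadratic formula: z = [-(1/10) +/- sqrt((1/10)^2 - 4*(-3/10))] / 2
Discriminant = 1/100 + 6/5 = 121/100; sqrt = 11/10.
z = (-1/10 +/- 11/10) / 2 => z = 1/2 or z = -3/5.
|p1| = 1/2, |p2| = 3/5.
For BIBO stability, all poles must lie inside the unit circle (|p| < 1).
System is STABLE since both |p| < 1.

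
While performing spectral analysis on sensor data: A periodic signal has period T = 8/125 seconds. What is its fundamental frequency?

The fundamental frequency is the reciprocal of the period.
f = 1/T = 1/(8/125) = 125/8 Hz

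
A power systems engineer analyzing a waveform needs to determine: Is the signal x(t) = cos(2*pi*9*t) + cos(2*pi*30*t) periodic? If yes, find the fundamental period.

f1 = 9 Hz, f2 = 30 Hz
Period T1 = 1/9, T2 = 1/30
Ratio T1/T2 = 30/9, which is rational.
The signal is periodic with fundamental period T = 1/GCD(9,30) = 1/3 s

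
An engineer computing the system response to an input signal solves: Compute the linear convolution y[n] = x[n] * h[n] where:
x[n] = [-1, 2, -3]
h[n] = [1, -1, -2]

y[n] = sum_k x[k]*h[n-k]. Output length = len(x) + len(h) - 1 = 3 + 3 - 1 = 5.
y[0] = -1*1 = -1
y[1] = 2*1 + -1*-1 = 3
y[2] = -3*1 + 2*-1 + -1*-2 = -3
y[3] = -3*-1 + 2*-2 = -1
y[4] = -3*-2 = 6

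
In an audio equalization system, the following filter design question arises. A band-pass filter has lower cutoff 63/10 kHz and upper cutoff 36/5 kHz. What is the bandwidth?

Bandwidth = f_high - f_low
= 36/5 kHz - 63/10 kHz = 9/10 kHz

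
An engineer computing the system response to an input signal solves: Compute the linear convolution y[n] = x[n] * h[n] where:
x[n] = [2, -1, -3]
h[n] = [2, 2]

y[n] = sum_k x[k]*h[n-k]. Output length = len(x) + len(h) - 1 = 3 + 2 - 1 = 4.
y[0] = 2*2 = 4
y[1] = -1*2 + 2*2 = 2
y[2] = -3*2 + -1*2 = -8
y[3] = -3*2 = -6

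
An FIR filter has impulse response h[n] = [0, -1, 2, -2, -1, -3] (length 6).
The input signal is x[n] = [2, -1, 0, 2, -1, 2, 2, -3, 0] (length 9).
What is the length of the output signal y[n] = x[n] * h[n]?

For linear convolution, the output length is:
len(y) = len(x) + len(h) - 1 = 9 + 6 - 1 = 14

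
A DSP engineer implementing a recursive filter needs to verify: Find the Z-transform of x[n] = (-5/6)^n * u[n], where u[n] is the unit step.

The Z-transform of a^n * u[n] is z/(z-a) for |z| > |a|.
Here a = -5/6, so X(z) = z/(z - (-5/6)) = 6z/(6z + 5)
ROC: |z| > 5/6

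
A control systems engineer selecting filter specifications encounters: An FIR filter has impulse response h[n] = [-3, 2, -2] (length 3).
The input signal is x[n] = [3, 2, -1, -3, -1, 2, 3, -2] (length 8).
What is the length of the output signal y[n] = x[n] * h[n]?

For linear convolution, the output length is:
len(y) = len(x) + len(h) - 1 = 8 + 3 - 1 = 10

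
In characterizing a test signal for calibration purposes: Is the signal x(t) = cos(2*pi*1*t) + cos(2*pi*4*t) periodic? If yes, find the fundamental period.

f1 = 1 Hz, f2 = 4 Hz
Period T1 = 1/1, T2 = 1/4
Ratio T1/T2 = 4/1, which is rational.
The signal is periodic with fundamental period T = 1/GCD(1,4) = 1 s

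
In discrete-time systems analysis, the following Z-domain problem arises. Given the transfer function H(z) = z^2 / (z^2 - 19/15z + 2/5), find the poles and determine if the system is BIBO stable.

Poles are roots of the denominator: z^2 - 19/15z + 2/5 = 0.
Quadratic formula: z = [-(-19/15) +/- sqrt((-19/15)^2 - 4*(2/5))] / 2
Discriminant = 361/225 - 8/5 = 1/225; sqrt = 1/15.
z = (19/15 +/- 1/15) / 2 => z = 2/3 or z = 3/5.
|p1| = 3/5, |p2| = 2/3.
For BIBO stability, all poles must lie inside the unit circle (|p| < 1).
System is STABLE since both |p| < 1.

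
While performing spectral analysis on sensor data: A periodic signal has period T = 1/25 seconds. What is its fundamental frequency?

The fundamental frequency is the reciprocal of the period.
f = 1/T = 1/(1/25) = 25 Hz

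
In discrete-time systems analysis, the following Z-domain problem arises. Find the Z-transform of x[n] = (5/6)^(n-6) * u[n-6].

Time-shifting property: if X(z) = Z{x[n]}, then Z{x[n-d]} = z^(-d) * X(z)
X(z) = z/(z - 5/6) for x[n] = (5/6)^n * u[n]
Z{x[n-6]} = z^(-6) * z/(z - 5/6) = z^(-5)/(z - 5/6)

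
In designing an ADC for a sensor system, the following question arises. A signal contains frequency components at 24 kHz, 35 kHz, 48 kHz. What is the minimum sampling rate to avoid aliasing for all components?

The highest frequency component is f_max = 48 kHz.
Nyquist rate = 2 * f_max = 2 * 48 kHz = 96 kHz.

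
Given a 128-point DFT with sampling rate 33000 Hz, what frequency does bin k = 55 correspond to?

The frequency of DFT bin k is: f_k = k * f_s / N
f_55 = 55 * 33000 / 128 = 226875/16 Hz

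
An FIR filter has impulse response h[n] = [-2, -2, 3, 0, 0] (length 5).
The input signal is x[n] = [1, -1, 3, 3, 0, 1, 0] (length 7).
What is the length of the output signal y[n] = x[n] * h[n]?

For linear convolution, the output length is:
len(y) = len(x) + len(h) - 1 = 7 + 5 - 1 = 11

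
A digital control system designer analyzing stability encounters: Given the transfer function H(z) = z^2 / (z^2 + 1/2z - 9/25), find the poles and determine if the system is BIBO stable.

Poles are roots of the denominator: z^2 + 1/2z - 9/25 = 0.
Quadratic formula: z = [-(1/2) +/- sqrt((1/2)^2 - 4*(-9/25))] / 2
Discriminant = 1/4 + 36/25 = 169/100; sqrt = 13/10.
z = (-1/2 +/- 13/10) / 2 => z = 2/5 or z = -9/10.
|p1| = 9/10, |p2| = 2/5.
For BIBO stability, all poles must lie inside the unit circle (|p| < 1).
System is STABLE since both |p| < 1.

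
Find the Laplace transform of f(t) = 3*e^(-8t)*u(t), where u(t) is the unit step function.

Standard Laplace transform pair:
e^(-at)*u(t) <-> 1/(s+a)
With a = 8: L{3*e^(-8t)*u(t)} = 3/(s+8), ROC: Re(s) > -8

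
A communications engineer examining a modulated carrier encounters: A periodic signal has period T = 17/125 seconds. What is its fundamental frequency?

The fundamental frequency is the reciprocal of the period.
f = 1/T = 1/(17/125) = 125/17 Hz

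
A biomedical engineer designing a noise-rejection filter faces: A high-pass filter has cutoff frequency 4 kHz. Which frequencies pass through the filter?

A high-pass filter passes all frequencies above the cutoff frequency 4 kHz and attenuates lower frequencies.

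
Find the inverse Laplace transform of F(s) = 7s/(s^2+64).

Standard pair: s/(s^2+w^2) <-> cos(wt)*u(t)
With k=7, w=8: f(t) = 7*cos(8t)*u(t)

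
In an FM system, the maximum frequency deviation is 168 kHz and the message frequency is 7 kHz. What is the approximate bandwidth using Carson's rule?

Carson's rule: BW = 2*(delta_f + f_m)
= 2*(168 + 7) kHz = 350 kHz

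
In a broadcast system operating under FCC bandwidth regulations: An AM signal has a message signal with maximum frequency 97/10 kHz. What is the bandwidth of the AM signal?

In AM (double-sideband), the bandwidth is twice the message frequency.
BW = 2 * f_m = 2 * 97/10 kHz = 97/5 kHz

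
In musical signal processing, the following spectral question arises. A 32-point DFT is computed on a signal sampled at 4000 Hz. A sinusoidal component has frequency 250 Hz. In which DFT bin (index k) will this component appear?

DFT frequency resolution = f_s/N = 4000/32 = 125 Hz
Bin index k = f_signal / resolution = 250 / 125 = 2
The signal frequency 250 Hz falls in DFT bin k = 2.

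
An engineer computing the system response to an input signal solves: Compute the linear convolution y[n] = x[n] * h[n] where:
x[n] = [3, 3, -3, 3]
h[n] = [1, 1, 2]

y[n] = sum_k x[k]*h[n-k]. Output length = len(x) + len(h) - 1 = 4 + 3 - 1 = 6.
y[0] = 3*1 = 3
y[1] = 3*1 + 3*1 = 6
y[2] = -3*1 + 3*1 + 3*2 = 6
y[3] = 3*1 + -3*1 + 3*2 = 6
y[4] = 3*1 + -3*2 = -3
y[5] = 3*2 = 6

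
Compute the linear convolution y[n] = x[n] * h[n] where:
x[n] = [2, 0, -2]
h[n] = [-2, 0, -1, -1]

y[n] = sum_k x[k]*h[n-k]. Output length = len(x) + len(h) - 1 = 3 + 4 - 1 = 6.
y[0] = 2*-2 = -4
y[1] = 0*-2 + 2*0 = 0
y[2] = -2*-2 + 0*0 + 2*-1 = 2
y[3] = -2*0 + 0*-1 + 2*-1 = -2
y[4] = -2*-1 + 0*-1 = 2
y[5] = -2*-1 = 2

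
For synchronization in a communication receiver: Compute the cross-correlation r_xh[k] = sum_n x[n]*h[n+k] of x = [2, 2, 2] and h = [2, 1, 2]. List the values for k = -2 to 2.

Both sequences indexed from 0 and zero outside their support.
Lags with overlap: k = -2 to 2.
  r_xh[-2] = x[2]*h[0] = 4
  r_xh[-1] = x[1]*h[0] + x[2]*h[1] = 6
  r_xh[0] = x[0]*h[0] + x[1]*h[1] + x[2]*h[2] = 10
  r_xh[1] = x[0]*h[1] + x[1]*h[2] = 6
  r_xh[2] = x[0]*h[2] = 4
r_xh = [4, 6, 10, 6, 4] (for k = -2, ..., 2)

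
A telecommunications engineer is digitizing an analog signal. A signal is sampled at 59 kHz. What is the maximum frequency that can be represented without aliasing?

The maximum frequency that can be represented without aliasing
is the Nyquist frequency: f_max = f_s / 2 = 59 kHz / 2 = 59/2 kHz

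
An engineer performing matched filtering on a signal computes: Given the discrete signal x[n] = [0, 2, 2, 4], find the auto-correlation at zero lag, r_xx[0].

The auto-correlation at zero lag r_xx[0] equals the signal energy.
r_xx[0] = sum of x[n]^2 = 0^2 + 2^2 + 2^2 + 4^2
= 0 + 4 + 4 + 16 = 24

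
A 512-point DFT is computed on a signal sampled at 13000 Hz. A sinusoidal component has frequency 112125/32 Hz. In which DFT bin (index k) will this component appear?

DFT frequency resolution = f_s/N = 13000/512 = 1625/64 Hz
Bin index k = f_signal / resolution = 112125/32 / 1625/64 = 138
The signal frequency 112125/32 Hz falls in DFT bin k = 138.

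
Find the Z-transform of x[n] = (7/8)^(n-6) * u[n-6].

Time-shifting property: if X(z) = Z{x[n]}, then Z{x[n-d]} = z^(-d) * X(z)
X(z) = z/(z - 7/8) for x[n] = (7/8)^n * u[n]
Z{x[n-6]} = z^(-6) * z/(z - 7/8) = z^(-5)/(z - 7/8)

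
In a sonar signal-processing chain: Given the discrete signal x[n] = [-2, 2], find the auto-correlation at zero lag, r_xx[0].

The auto-correlation at zero lag r_xx[0] equals the signal energy.
r_xx[0] = sum of x[n]^2 = (-2)^2 + 2^2
= 4 + 4 = 8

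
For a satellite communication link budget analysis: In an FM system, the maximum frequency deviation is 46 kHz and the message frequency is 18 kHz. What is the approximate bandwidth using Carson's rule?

Carson's rule: BW = 2*(delta_f + f_m)
= 2*(46 + 18) kHz = 128 kHz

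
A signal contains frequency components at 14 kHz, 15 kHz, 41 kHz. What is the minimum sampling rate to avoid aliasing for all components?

The highest frequency component is f_max = 41 kHz.
Nyquist rate = 2 * f_max = 2 * 41 kHz = 82 kHz.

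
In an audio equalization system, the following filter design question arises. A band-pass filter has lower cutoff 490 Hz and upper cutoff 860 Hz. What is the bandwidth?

Bandwidth = f_high - f_low
= 860 Hz - 490 Hz = 370 Hz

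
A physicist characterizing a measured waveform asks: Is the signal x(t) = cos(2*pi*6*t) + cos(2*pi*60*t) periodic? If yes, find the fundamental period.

f1 = 6 Hz, f2 = 60 Hz
Period T1 = 1/6, T2 = 1/60
Ratio T1/T2 = 60/6, which is rational.
The signal is periodic with fundamental period T = 1/GCD(6,60) = 1/6 s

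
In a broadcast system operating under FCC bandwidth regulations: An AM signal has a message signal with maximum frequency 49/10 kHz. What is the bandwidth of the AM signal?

In AM (double-sideband), the bandwidth is twice the message frequency.
BW = 2 * f_m = 2 * 49/10 kHz = 49/5 kHz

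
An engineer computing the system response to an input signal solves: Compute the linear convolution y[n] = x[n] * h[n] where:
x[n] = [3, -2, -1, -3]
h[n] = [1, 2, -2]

y[n] = sum_k x[k]*h[n-k]. Output length = len(x) + len(h) - 1 = 4 + 3 - 1 = 6.
y[0] = 3*1 = 3
y[1] = -2*1 + 3*2 = 4
y[2] = -1*1 + -2*2 + 3*-2 = -11
y[3] = -3*1 + -1*2 + -2*-2 = -1
y[4] = -3*2 + -1*-2 = -4
y[5] = -3*-2 = 6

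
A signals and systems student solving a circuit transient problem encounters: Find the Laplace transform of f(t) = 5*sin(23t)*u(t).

Standard pair: sin(wt)*u(t) <-> w/(s^2+w^2)
With w = 23: L{5*sin(23t)*u(t)} = 115/(s^2+529)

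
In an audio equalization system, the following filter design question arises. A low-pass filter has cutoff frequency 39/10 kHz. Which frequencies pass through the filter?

A low-pass filter passes all frequencies below the cutoff frequency 39/10 kHz and attenuates higher frequencies.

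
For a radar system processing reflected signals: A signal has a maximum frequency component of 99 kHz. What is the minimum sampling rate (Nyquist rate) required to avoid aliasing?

By the Nyquist-Shannon sampling theorem,
the minimum sampling rate (Nyquist rate) must be at least 2 * f_max.
Nyquist rate = 2 * 99 kHz = 198 kHz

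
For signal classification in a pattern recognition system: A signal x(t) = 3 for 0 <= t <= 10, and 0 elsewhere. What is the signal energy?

Energy = integral of |x(t)|^2 dt over the signal duration
= 3^2 * 10 = 9 * 10 = 90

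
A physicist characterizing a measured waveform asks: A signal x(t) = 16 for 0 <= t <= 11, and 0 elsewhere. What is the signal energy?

Energy = integral of |x(t)|^2 dt over the signal duration
= 16^2 * 11 = 256 * 11 = 2816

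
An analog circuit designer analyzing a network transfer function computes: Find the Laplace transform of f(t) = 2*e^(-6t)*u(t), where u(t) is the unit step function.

Standard Laplace transform pair:
e^(-at)*u(t) <-> 1/(s+a)
With a = 6: L{2*e^(-6t)*u(t)} = 2/(s+6), ROC: Re(s) > -6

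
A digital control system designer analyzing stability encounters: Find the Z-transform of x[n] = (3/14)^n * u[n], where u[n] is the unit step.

The Z-transform of a^n * u[n] is z/(z-a) for |z| > |a|.
Here a = 3/14, so X(z) = z/(z - (3/14)) = 14z/(14z - 3)
ROC: |z| > 3/14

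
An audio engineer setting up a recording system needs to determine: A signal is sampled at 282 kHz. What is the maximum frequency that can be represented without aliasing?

The maximum frequency that can be represented without aliasing
is the Nyquist frequency: f_max = f_s / 2 = 282 kHz / 2 = 141 kHz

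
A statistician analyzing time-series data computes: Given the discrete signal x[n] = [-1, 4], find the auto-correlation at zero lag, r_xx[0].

The auto-correlation at zero lag r_xx[0] equals the signal energy.
r_xx[0] = sum of x[n]^2 = (-1)^2 + 4^2
= 1 + 16 = 17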